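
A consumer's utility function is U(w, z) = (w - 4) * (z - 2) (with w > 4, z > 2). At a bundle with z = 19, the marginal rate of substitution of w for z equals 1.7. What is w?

MU_w = (z−2), MU_z = (w−4).
MRS = (z−2)/(w−4).
Substitute z = 19: MRS = 17/(w − 4). Setting this equal to 1.7 gives w − 4 = 17/1.7 = 10, so w = 14.

w = 14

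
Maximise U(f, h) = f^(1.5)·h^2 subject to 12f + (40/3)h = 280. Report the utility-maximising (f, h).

f* = 10, h* = 12

MU_f = 1.5·√f·h^2 and MU_h = 2·f^(1.5)·h.
MRS = MU_f/MU_h = (0.75)·h/f.
Tangency: set MRS = p_f/p_h = 12/(40/3) = 0.9.
So (0.75)·h/f = 0.9, i.e. h = 1.2·f.
Substitute into the budget 12·f + (40/3)·h = 280: 28·f = 280, so f* = 10.
Then h* = 1.2·10 = 12.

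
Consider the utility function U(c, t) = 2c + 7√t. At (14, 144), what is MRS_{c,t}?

MU_c = 2, MU_t = 7/(2√t).
MRS = 2 ÷ (7/(2√t)).
At (14, 144): MRS = 48/7.
That is, one extra unit of c is worth 48/7 units of t at the margin.

MRS = 48/7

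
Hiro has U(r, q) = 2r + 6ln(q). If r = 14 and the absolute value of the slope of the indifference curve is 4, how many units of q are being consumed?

MU_r = 2, MU_q = 6/q.
MRS = 2 ÷ (6/q).
MRS depends only on q: (1/3)·q = 4 ⇒ q = 4/(1/3) = 12.

q = 12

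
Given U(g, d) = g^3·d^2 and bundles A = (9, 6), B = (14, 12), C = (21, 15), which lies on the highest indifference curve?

Evaluate utility at each bundle:
U(A) = 26244.
U(B) = 395136.
U(C) = 2083725.
Highest utility is C, so C ≻ B ≻ A.

Bundle C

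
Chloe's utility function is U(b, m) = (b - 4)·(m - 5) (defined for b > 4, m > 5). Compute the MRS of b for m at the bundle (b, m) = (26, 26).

MU_b = (m−5), MU_m = (b−4).
MRS = (m−5)/(b−4).
At (26, 26): MRS = 21/22.
So at (26, 26) the consumer would give up 21/22 units of m for one more unit of b.

MRS = 21/22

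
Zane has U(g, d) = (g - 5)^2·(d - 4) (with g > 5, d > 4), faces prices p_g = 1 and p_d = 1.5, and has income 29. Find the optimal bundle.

g* = 17, d* = 8

MU_g = 2·(g−5)·(d−4), MU_d = (g−5)^2.
MRS = (2/1)·(d−4)/(g−5).
Tangency: set MRS = p_g/p_d = 1/1.5 = 2/3.
So (2/1)·(d − 4)/(g − 5) = 2/3, i.e. (d − 4) = (1/3)·(g − 5).
Rewrite the budget in excess-of-subsistence terms: 1·(g − 5) + 1.5·(d − 4) = 29 − 1·5 − 1.5·4 = 18.
Substituting, 1.5·(g − 5) = 18, so g − 5 = 12 and g* = 17.
Then d − 4 = (1/3)·12 = 4, so d* = 8.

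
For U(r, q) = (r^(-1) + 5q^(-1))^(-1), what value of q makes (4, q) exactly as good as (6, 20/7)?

U depends on (r, q) only through S = r^(-1) + 5q^(-1), so equal utility means equal S. At (6, 20/7): S = 23/12.
With r = 4: 4^(-1) = 0.25, so 5q^(-1) = 23/12 − 0.25 = 5/3, i.e. q^(-1) = 1/3.
Hence q = 1/(1/3) = 3.
Check: U(4, 3) = 0.5217.

q = 3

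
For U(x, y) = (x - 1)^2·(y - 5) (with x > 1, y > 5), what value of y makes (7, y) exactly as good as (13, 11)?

U(13, 11) = 864.
Set U(7, y) = 864 and solve.
With x = 7: (7 − 1)^2 = 36, so (y − 5) = 864/36 = 24.
So y = 5 + 24 = 29.
Check: U(7, 29) = 864.

y = 29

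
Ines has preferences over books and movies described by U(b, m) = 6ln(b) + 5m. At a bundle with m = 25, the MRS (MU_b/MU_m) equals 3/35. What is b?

b = 14

MU_b = 6/b, MU_m = 5.
MRS = 6/b ÷ 5.
MRS depends only on b: 1.2/b = 3/35 ⇒ b = 1.2/(3/35) = 14.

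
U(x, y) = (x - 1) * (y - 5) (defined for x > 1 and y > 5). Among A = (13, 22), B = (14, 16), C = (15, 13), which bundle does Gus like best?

Bundle A

Evaluate utility at each bundle:
U(A) = 204.
U(B) = 143.
U(C) = 112.
Highest utility is A, so A ≻ B ≻ C.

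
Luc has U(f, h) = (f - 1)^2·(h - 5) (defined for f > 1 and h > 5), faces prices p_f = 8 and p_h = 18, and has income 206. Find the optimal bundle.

MU_f = 2·(f−1)·(h−5), MU_h = (f−1)^2.
MRS = (2/1)·(h−5)/(f−1).
Tangency: set MRS = p_f/p_h = 8/18 = 4/9.
So (2/1)·(h − 5)/(f − 1) = 4/9, i.e. (h − 5) = (2/9)·(f − 1).
Rewrite the budget in excess-of-subsistence terms: 8·(f − 1) + 18·(h − 5) = 206 − 8·1 − 18·5 = 108.
Substituting, 12·(f − 1) = 108, so f − 1 = 9 and f* = 10.
Then h − 5 = (2/9)·9 = 2, so h* = 7.

f* = 10, h* = 7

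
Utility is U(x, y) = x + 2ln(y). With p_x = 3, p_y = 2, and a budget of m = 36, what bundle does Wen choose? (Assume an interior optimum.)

MU_x = 1, MU_y = 2/y.
MRS = 1 ÷ (2/y).
Tangency: set MRS = p_x/p_y = 3/2 = 1.5.
MRS depends only on y: 0.5·y = 1.5 ⇒ y* = 1.5/0.5 = 3.
From the budget, 3·x = 36 − 2·3 = 30, so x* = 10.

x* = 10, y* = 3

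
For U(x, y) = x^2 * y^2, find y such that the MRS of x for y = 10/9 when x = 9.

y = 10

MU_x = 2·x·y^2 and MU_y = 2·x^2·y.
MRS = MU_x/MU_y = y/x.
Substitute x = 9: MRS = y/9. Setting y/9 = 10/9 gives y = (10/9)·9 = 10.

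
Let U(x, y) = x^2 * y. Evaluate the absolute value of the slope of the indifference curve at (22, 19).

MRS = 19/11

MU_x = 2·x·y and MU_y = x^2.
MRS = MU_x/MU_y = (2/1)·y/x.
At (22, 19): MRS = 19/11.
So at (22, 19) the consumer would give up 19/11 units of y for one more unit of x.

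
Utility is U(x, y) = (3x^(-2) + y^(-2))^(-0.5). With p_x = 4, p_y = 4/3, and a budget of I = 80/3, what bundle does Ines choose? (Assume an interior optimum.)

For CES with ρ = -2, MRS = (3/1)·(y/x)^3.
Tangency: set MRS = p_x/p_y = 4/(4/3) = 3.
So (y/x)^3 = 1; taking the cube root, y/x = 1, i.e. y = x.
Substitute into the budget 4·x + (4/3)·y = 80/3: (16/3)·x = 80/3, so x* = 5 and y* = 5.

x* = 5, y* = 5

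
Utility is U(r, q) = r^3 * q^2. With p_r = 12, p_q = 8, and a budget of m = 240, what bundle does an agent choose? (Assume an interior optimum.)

MU_r = 3·r^2·q^2 and MU_q = 2·r^3·q.
MRS = MU_r/MU_q = (3/2)·q/r.
Tangency: set MRS = p_r/p_q = 12/8 = 1.5.
So (3/2)·q/r = 1.5, i.e. q = r.
Substitute into the budget 12·r + 8·q = 240: 20·r = 240, so r* = 12.
Then q* = 12.

r* = 12, q* = 12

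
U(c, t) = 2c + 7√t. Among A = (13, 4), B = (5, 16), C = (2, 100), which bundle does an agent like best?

Bundle C

Evaluate utility at each bundle:
U(A) = 40.000.
U(B) = 38.000.
U(C) = 74.000.
Highest utility is C, so C ≻ A ≻ B.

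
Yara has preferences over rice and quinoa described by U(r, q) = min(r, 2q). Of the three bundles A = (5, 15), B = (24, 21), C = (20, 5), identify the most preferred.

Evaluate utility at each bundle:
U(A) = 5.
U(B) = 24.
U(C) = 10.
Highest utility is B, so B ≻ C ≻ A.

Bundle B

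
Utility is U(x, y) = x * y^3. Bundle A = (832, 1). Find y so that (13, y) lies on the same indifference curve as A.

U(832, 1) = 832.
Set U(13, y) = 832 and solve.
With x = 13: y^3 = 832/13 = 64; taking the cube root, y = 4.
Check: U(13, 4) = 832.

y = 4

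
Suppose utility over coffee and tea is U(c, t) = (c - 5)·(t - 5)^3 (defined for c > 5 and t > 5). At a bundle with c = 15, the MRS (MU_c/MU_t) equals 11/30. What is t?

t = 16

MU_c = (t−5)^3, MU_t = 3·(c−5)·(t−5)^2.
MRS = (1/3)·(t−5)/(c−5).
Substitute c = 15: MRS = (t − 5)/30. Setting this equal to 11/30 gives t − 5 = (11/30)·30 = 11, so t = 16.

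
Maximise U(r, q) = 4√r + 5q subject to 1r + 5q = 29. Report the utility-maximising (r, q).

r* = 4, q* = 5

MU_r = 4/(2√r), MU_q = 5.
MRS = 4/(2√r) ÷ 5.
Tangency: set MRS = p_r/p_q = 1/5 = 0.2.
MRS depends only on r: 0.4/√r = 0.2 ⇒ √r = 0.4/0.2 = 2 ⇒ r* = 4.
From the budget, 5·q = 29 − 1·4 = 25, so q* = 5.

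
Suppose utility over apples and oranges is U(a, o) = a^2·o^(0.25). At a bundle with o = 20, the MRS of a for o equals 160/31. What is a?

MU_a = 2·a·o^(0.25) and MU_o = 0.25·a^2·o^(-0.75).
MRS = MU_a/MU_o = (8)·o/a.
Substitute o = 20: MRS = 160/a. Setting 160/a = 160/31 gives a = 160/(160/31) = 31.

a = 31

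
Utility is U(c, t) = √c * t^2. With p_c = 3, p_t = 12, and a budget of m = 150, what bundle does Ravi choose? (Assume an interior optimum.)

c* = 10, t* = 10

MU_c = 0.5·c^(-0.5)·t^2 and MU_t = 2·√c·t.
MRS = MU_c/MU_t = (0.25)·t/c.
Tangency: set MRS = p_c/p_t = 3/12 = 0.25.
So (0.25)·t/c = 0.25, i.e. t = c.
Substitute into the budget 3·c + 12·t = 150: 15·c = 150, so c* = 10.
Then t* = 10.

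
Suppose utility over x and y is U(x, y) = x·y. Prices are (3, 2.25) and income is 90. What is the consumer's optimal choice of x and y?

MU_x = y and MU_y = x.
MRS = MU_x/MU_y = y/x.
Tangency: set MRS = p_x/p_y = 3/2.25 = 4/3.
So y/x = 4/3, i.e. y = (4/3)·x.
Substitute into the budget 3·x + 2.25·y = 90: 6·x = 90, so x* = 15.
Then y* = (4/3)·15 = 20.

x* = 15, y* = 20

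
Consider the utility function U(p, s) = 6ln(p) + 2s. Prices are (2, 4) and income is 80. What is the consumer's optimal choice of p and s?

MU_p = 6/p, MU_s = 2.
MRS = 6/p ÷ 2.
Tangency: set MRS = p_p/p_s = 2/4 = 0.5.
MRS depends only on p: 3/p = 0.5 ⇒ p* = 3/0.5 = 6.
From the budget, 4·s = 80 − 2·6 = 68, so s* = 17.

p* = 6, s* = 17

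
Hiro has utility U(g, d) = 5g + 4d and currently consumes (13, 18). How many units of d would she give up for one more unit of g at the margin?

MRS = 1.25

MU_g = 5, MU_d = 4, so MRS = 5/4 = 1.25 at every bundle.
At (13, 18): MRS = 1.25.
That is, one extra unit of g is worth 1.25 units of d at the margin.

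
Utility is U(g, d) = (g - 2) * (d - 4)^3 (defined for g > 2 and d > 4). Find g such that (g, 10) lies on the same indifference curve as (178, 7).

U(178, 7) = 4752.
Set U(g, 10) = 4752 and solve.
With d = 10: (10 − 4)^3 = 216, so (g − 2) = 4752/216 = 22.
So g = 2 + 22 = 24.
Check: U(24, 10) = 4752.

g = 24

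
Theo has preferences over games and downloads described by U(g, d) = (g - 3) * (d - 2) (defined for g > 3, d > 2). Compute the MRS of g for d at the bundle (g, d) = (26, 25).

MRS = 1

MU_g = (d−2), MU_d = (g−3).
MRS = (d−2)/(g−3).
At (26, 25): MRS = 1.
The indifference curve has slope −1 at this bundle.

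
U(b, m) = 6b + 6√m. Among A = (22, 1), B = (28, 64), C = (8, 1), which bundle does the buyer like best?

Bundle B

Evaluate utility at each bundle:
U(A) = 138.000.
U(B) = 216.000.
U(C) = 54.000.
Highest utility is B, so B ≻ A ≻ C.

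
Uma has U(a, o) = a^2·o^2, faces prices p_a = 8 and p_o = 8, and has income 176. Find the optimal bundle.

MU_a = 2·a·o^2 and MU_o = 2·a^2·o.
MRS = MU_a/MU_o = o/a.
Tangency: set MRS = p_a/p_o = 8/8 = 1.
So o/a = 1, i.e. o = a.
Substitute into the budget 8·a + 8·o = 176: 16·a = 176, so a* = 11.
Then o* = 11.

a* = 11, o* = 11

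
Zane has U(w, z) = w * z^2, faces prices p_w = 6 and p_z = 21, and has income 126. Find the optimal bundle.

w* = 7, z* = 4

MU_w = z^2 and MU_z = 2·w·z.
MRS = MU_w/MU_z = (1/2)·z/w.
Tangency: set MRS = p_w/p_z = 6/21 = 2/7.
So (1/2)·z/w = 2/7, i.e. z = (4/7)·w.
Substitute into the budget 6·w + 21·z = 126: 18·w = 126, so w* = 7.
Then z* = (4/7)·7 = 4.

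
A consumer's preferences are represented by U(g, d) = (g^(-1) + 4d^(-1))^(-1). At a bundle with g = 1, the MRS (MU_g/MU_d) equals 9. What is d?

d = 6

For CES with ρ = -1, MRS = (1/4)·(d/g)^2.
Setting (1/4)·(d/1)^2 = 9 gives (d/1)^2 = 36, so d/1 = 6 and d = 6.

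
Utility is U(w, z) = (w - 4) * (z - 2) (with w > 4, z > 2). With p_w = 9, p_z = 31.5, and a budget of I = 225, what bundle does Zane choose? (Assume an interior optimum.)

w* = 11, z* = 4

MU_w = (z−2), MU_z = (w−4).
MRS = (z−2)/(w−4).
Tangency: set MRS = p_w/p_z = 9/31.5 = 2/7.
So (z − 2)/(w − 4) = 2/7, i.e. (z − 2) = (2/7)·(w − 4).
Rewrite the budget in excess-of-subsistence terms: 9·(w − 4) + 31.5·(z − 2) = 225 − 9·4 − 31.5·2 = 126.
Substituting, 18·(w − 4) = 126, so w − 4 = 7 and w* = 11.
Then z − 2 = (2/7)·7 = 2, so z* = 4.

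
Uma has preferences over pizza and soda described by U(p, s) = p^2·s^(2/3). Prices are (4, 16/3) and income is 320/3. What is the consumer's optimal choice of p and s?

MU_p = 2·p·s^(2/3) and MU_s = 2/3·p^2·s^(-1/3).
MRS = MU_p/MU_s = (3)·s/p.
Tangency: set MRS = p_p/p_s = 4/(16/3) = 0.75.
So (3)·s/p = 0.75, i.e. s = 0.25·p.
Substitute into the budget 4·p + (16/3)·s = 320/3: (16/3)·p = 320/3, so p* = 20.
Then s* = 0.25·20 = 5.

p* = 20, s* = 5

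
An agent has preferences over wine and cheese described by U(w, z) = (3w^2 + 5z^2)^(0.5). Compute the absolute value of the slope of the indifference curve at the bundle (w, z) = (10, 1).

For CES with ρ = 2, MRS = (3/5)·(z/w)^(-1).
At (10, 1): MRS = 6.
So at (10, 1) the consumer would give up 6 units of z for one more unit of w.

MRS = 6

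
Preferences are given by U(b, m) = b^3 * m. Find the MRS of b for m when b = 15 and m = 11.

MRS = 2.2

MU_b = 3·b^2·m and MU_m = b^3.
MRS = MU_b/MU_m = (3/1)·m/b.
At (15, 11): MRS = 2.2.
That is, one extra unit of b is worth 2.2 units of m at the margin.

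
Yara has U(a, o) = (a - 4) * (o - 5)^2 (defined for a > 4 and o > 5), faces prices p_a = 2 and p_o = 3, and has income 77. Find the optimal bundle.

a* = 13, o* = 17

MU_a = (o−5)^2, MU_o = 2·(a−4)·(o−5).
MRS = (1/2)·(o−5)/(a−4).
Tangency: set MRS = p_a/p_o = 2/3.
So (1/2)·(o − 5)/(a − 4) = 2/3, i.e. (o − 5) = (4/3)·(a − 4).
Rewrite the budget in excess-of-subsistence terms: 2·(a − 4) + 3·(o − 5) = 77 − 2·4 − 3·5 = 54.
Substituting, 6·(a − 4) = 54, so a − 4 = 9 and a* = 13.
Then o − 5 = (4/3)·9 = 12, so o* = 17.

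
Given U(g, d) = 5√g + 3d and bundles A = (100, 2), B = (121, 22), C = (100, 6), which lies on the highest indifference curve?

Bundle B

Evaluate utility at each bundle:
U(A) = 56.000.
U(B) = 121.000.
U(C) = 68.000.
Highest utility is B, so B ≻ C ≻ A.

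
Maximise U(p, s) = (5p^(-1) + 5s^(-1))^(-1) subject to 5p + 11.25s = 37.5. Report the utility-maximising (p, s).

p* = 3, s* = 2

For CES with ρ = -1, MRS = (s/p)^2.
Tangency: set MRS = p_p/p_s = 5/11.25 = 4/9.
So (s/p)^2 = 4/9; taking the square root, s/p = 2/3, i.e. s = (2/3)·p.
Substitute into the budget 5·p + 11.25·s = 37.5: 12.5·p = 37.5, so p* = 3 and s* = (2/3)·3 = 2.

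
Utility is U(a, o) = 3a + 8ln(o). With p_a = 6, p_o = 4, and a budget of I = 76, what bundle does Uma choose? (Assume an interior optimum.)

a* = 10, o* = 4

MU_a = 3, MU_o = 8/o.
MRS = 3 ÷ (8/o).
Tangency: set MRS = p_a/p_o = 6/4 = 1.5.
MRS depends only on o: 0.375·o = 1.5 ⇒ o* = 1.5/0.375 = 4.
From the budget, 6·a = 76 − 4·4 = 60, so a* = 10.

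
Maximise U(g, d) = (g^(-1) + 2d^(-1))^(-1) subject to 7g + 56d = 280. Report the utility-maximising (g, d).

For CES with ρ = -1, MRS = (1/2)·(d/g)^2.
Tangency: set MRS = p_g/p_d = 7/56 = 0.125.
So (d/g)^2 = 0.25; taking the square root, d/g = 0.5, i.e. d = 0.5·g.
Substitute into the budget 7·g + 56·d = 280: 35·g = 280, so g* = 8 and d* = 0.5·8 = 4.

g* = 8, d* = 4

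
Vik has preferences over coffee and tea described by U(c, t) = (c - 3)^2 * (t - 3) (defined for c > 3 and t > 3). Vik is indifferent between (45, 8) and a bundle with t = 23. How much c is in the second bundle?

c = 24

U(45, 8) = 8820.
Set U(c, 23) = 8820 and solve.
With t = 23: (23 − 3) = 20, so (c − 3)^2 = 8820/20 = 441.
Taking the square root (with c > 3): c − 3 = 21, so c = 24.
Check: U(24, 23) = 8820.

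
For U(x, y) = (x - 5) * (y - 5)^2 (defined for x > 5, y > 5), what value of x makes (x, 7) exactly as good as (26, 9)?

U(26, 9) = 336.
Set U(x, 7) = 336 and solve.
With y = 7: (7 − 5)^2 = 4, so (x − 5) = 336/4 = 84.
So x = 5 + 84 = 89.
Check: U(89, 7) = 336.

x = 89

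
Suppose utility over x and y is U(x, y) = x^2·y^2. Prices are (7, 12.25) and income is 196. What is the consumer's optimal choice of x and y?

x* = 14, y* = 8

MU_x = 2·x·y^2 and MU_y = 2·x^2·y.
MRS = MU_x/MU_y = y/x.
Tangency: set MRS = p_x/p_y = 7/12.25 = 4/7.
So y/x = 4/7, i.e. y = (4/7)·x.
Substitute into the budget 7·x + 12.25·y = 196: 14·x = 196, so x* = 14.
Then y* = (4/7)·14 = 8.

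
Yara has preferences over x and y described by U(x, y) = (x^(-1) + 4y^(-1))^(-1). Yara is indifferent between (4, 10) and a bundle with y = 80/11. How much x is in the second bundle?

x = 10

U depends on (x, y) only through S = x^(-1) + 4y^(-1), so equal utility means equal S. At (4, 10): S = 0.65.
With y = 80/11: 4·(80/11)^(-1) = 0.55, so x^(-1) = 0.65 − 0.55 = 0.1.
Hence x = 1/0.1 = 10.
Check: U(10, 80/11) = 1.5385.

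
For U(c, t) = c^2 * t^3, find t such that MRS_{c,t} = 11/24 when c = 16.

t = 11

MU_c = 2·c·t^3 and MU_t = 3·c^2·t^2.
MRS = MU_c/MU_t = (2/3)·t/c.
Substitute c = 16: MRS = t/24. Setting t/24 = 11/24 gives t = (11/24)·24 = 11.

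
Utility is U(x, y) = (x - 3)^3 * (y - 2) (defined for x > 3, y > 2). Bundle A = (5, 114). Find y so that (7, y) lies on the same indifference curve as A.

U(5, 114) = 896.
Set U(7, y) = 896 and solve.
With x = 7: (7 − 3)^3 = 64, so (y − 2) = 896/64 = 14.
So y = 2 + 14 = 16.
Check: U(7, 16) = 896.

y = 16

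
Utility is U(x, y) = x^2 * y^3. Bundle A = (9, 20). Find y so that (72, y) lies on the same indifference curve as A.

y = 5

U(9, 20) = 648000.
Set U(72, y) = 648000 and solve.
With x = 72: 72^2 = 5184, so y^3 = 648000/5184 = 125; taking the cube root, y = 5.
Check: U(72, 5) = 648000.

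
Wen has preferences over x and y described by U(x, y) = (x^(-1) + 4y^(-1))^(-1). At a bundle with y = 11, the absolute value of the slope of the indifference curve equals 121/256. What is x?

For CES with ρ = -1, MRS = (1/4)·(y/x)^2.
Setting (1/4)·(11/x)^2 = 121/256 gives (11/x)^2 = 121/64, so 11/x = 1.375 and x = 8.

x = 8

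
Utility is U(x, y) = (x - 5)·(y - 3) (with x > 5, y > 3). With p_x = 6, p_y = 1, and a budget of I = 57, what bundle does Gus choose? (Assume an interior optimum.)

x* = 7, y* = 15

MU_x = (y−3), MU_y = (x−5).
MRS = (y−3)/(x−5).
Tangency: set MRS = p_x/p_y = 6/1 = 6.
So (y − 3)/(x − 5) = 6, i.e. (y − 3) = 6·(x − 5).
Rewrite the budget in excess-of-subsistence terms: 6·(x − 5) + 1·(y − 3) = 57 − 6·5 − 1·3 = 24.
Substituting, 12·(x − 5) = 24, so x − 5 = 2 and x* = 7.
Then y − 3 = 6·2 = 12, so y* = 15.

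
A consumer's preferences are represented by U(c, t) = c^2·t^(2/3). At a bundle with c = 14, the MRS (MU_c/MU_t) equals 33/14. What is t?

t = 11

MU_c = 2·c·t^(2/3) and MU_t = 2/3·c^2·t^(-1/3).
MRS = MU_c/MU_t = (3)·t/c.
Substitute c = 14: MRS = t/(14/3). Setting t/(14/3) = 33/14 gives t = (33/14)·(14/3) = 11.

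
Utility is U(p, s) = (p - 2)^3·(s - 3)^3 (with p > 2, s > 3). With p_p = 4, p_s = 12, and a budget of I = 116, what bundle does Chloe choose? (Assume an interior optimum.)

p* = 11, s* = 6

MU_p = 3·(p−2)^2·(s−3)^3, MU_s = 3·(p−2)^3·(s−3)^2.
MRS = (s−3)/(p−2).
Tangency: set MRS = p_p/p_s = 4/12 = 1/3.
So (s − 3)/(p − 2) = 1/3, i.e. (s − 3) = (1/3)·(p − 2).
Rewrite the budget in excess-of-subsistence terms: 4·(p − 2) + 12·(s − 3) = 116 − 4·2 − 12·3 = 72.
Substituting, 8·(p − 2) = 72, so p − 2 = 9 and p* = 11.
Then s − 3 = (1/3)·9 = 3, so s* = 6.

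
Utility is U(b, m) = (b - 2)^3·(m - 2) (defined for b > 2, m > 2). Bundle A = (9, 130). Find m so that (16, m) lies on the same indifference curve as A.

U(9, 130) = 43904.
Set U(16, m) = 43904 and solve.
With b = 16: (16 − 2)^3 = 2744, so (m − 2) = 43904/2744 = 16.
So m = 2 + 16 = 18.
Check: U(16, 18) = 43904.

m = 18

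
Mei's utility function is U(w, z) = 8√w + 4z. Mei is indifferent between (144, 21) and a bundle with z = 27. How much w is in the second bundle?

w = 81

U(144, 21) = 180.
Set U(w, 27) = 180 and solve.
With z = 27: 8√w = 180 − 4·27 = 72, so √w = 9 and w = 81.
Check: U(81, 27) = 180.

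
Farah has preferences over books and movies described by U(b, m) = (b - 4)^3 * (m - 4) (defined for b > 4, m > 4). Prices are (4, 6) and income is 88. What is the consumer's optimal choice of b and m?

b* = 13, m* = 6

MU_b = 3·(b−4)^2·(m−4), MU_m = (b−4)^3.
MRS = (3/1)·(m−4)/(b−4).
Tangency: set MRS = p_b/p_m = 4/6 = 2/3.
So (3/1)·(m − 4)/(b − 4) = 2/3, i.e. (m − 4) = (2/9)·(b − 4).
Rewrite the budget in excess-of-subsistence terms: 4·(b − 4) + 6·(m − 4) = 88 − 4·4 − 6·4 = 48.
Substituting, (16/3)·(b − 4) = 48, so b − 4 = 9 and b* = 13.
Then m − 4 = (2/9)·9 = 2, so m* = 6.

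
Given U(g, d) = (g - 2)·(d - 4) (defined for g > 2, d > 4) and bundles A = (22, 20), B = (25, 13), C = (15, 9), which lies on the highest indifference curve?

Bundle A

Evaluate utility at each bundle:
U(A) = 320.
U(B) = 207.
U(C) = 65.
Highest utility is A, so A ≻ B ≻ C.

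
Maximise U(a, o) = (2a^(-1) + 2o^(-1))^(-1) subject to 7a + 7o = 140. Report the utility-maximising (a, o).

For CES with ρ = -1, MRS = (o/a)^2.
Tangency: set MRS = p_a/p_o = 7/7 = 1.
So (o/a)^2 = 1; taking the square root, o/a = 1, i.e. o = a.
Substitute into the budget 7·a + 7·o = 140: 14·a = 140, so a* = 10 and o* = 10.

a* = 10, o* = 10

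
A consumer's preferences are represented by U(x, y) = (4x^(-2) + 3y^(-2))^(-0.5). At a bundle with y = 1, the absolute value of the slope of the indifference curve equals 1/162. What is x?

For CES with ρ = -2, MRS = (4/3)·(y/x)^3.
Setting (4/3)·(1/x)^3 = 1/162 gives (1/x)^3 = 1/216, so 1/x = 1/6 and x = 6.

x = 6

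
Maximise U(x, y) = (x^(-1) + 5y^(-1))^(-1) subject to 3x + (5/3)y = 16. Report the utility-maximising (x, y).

For CES with ρ = -1, MRS = (1/5)·(y/x)^2.
Tangency: set MRS = p_x/p_y = 3/(5/3) = 1.8.
So (y/x)^2 = 9; taking the square root, y/x = 3, i.e. y = 3·x.
Substitute into the budget 3·x + (5/3)·y = 16: 8·x = 16, so x* = 2 and y* = 3·2 = 6.

x* = 2, y* = 6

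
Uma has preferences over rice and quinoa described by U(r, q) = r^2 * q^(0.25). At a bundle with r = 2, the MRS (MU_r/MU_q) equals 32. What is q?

q = 8

MU_r = 2·r·q^(0.25) and MU_q = 0.25·r^2·q^(-0.75).
MRS = MU_r/MU_q = (8)·q/r.
Substitute r = 2: MRS = q/0.25. Setting q/0.25 = 32 gives q = 32·0.25 = 8.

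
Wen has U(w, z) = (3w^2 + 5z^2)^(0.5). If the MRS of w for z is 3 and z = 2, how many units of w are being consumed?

w = 10

For CES with ρ = 2, MRS = (3/5)·(z/w)^(-1).
Setting (3/5)·(2/w)^(-1) = 3 gives (2/w)^(-1) = 5, so 2/w = 0.2 and w = 10.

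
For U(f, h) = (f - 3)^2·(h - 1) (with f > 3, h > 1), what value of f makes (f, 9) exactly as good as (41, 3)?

f = 22

U(41, 3) = 2888.
Set U(f, 9) = 2888 and solve.
With h = 9: (9 − 1) = 8, so (f − 3)^2 = 2888/8 = 361.
Taking the square root (with f > 3): f − 3 = 19, so f = 22.
Check: U(22, 9) = 2888.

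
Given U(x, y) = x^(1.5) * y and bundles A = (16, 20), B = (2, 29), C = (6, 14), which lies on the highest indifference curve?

Evaluate utility at each bundle:
U(A) = 1280.000.
U(B) = 82.024.
U(C) = 205.757.
Highest utility is A, so A ≻ C ≻ B.

Bundle A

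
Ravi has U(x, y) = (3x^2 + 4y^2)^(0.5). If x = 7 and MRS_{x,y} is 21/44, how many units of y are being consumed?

For CES with ρ = 2, MRS = (3/4)·(y/x)^(-1).
Setting (3/4)·(y/7)^(-1) = 21/44 gives (y/7)^(-1) = 7/11, so y/7 = 11/7 and y = 11.

y = 11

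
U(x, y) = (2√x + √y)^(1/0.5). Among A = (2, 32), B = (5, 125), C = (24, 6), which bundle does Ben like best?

Evaluate utility at each bundle:
U(A) = 72.000.
U(B) = 245.000.
U(C) = 150.000.
Highest utility is B, so B ≻ C ≻ A.

Bundle B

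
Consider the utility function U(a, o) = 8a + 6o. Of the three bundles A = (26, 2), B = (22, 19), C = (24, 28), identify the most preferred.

Bundle C

Evaluate utility at each bundle:
U(A) = 220.
U(B) = 290.
U(C) = 360.
Highest utility is C, so C ≻ B ≻ A.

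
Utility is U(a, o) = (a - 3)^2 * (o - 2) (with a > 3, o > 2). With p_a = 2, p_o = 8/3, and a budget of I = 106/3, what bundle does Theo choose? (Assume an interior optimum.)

a* = 11, o* = 5

MU_a = 2·(a−3)·(o−2), MU_o = (a−3)^2.
MRS = (2/1)·(o−2)/(a−3).
Tangency: set MRS = p_a/p_o = 2/(8/3) = 0.75.
So (2/1)·(o − 2)/(a − 3) = 0.75, i.e. (o − 2) = 0.375·(a − 3).
Rewrite the budget in excess-of-subsistence terms: 2·(a − 3) + (8/3)·(o − 2) = 106/3 − 2·3 − (8/3)·2 = 24.
Substituting, 3·(a − 3) = 24, so a − 3 = 8 and a* = 11.
Then o − 2 = 0.375·8 = 3, so o* = 5.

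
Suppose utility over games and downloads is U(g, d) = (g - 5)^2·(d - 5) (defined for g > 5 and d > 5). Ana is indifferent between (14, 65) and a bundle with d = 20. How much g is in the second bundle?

g = 23

U(14, 65) = 4860.
Set U(g, 20) = 4860 and solve.
With d = 20: (20 − 5) = 15, so (g − 5)^2 = 4860/15 = 324.
Taking the square root (with g > 5): g − 5 = 18, so g = 23.
Check: U(23, 20) = 4860.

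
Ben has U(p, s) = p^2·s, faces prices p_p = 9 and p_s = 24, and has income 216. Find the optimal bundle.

p* = 16, s* = 3

MU_p = 2·p·s and MU_s = p^2.
MRS = MU_p/MU_s = (2/1)·s/p.
Tangency: set MRS = p_p/p_s = 9/24 = 0.375.
So (2/1)·s/p = 0.375, i.e. s = (3/16)·p.
Substitute into the budget 9·p + 24·s = 216: 13.5·p = 216, so p* = 16.
Then s* = (3/16)·16 = 3.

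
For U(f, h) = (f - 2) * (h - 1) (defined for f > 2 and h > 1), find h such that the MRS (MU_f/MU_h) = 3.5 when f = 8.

MU_f = (h−1), MU_h = (f−2).
MRS = (h−1)/(f−2).
Substitute f = 8: MRS = (h − 1)/6. Setting this equal to 3.5 gives h − 1 = 3.5·6 = 21, so h = 22.

h = 22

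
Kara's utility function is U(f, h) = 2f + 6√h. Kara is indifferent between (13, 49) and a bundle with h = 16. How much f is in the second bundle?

U(13, 49) = 68.
Set U(f, 16) = 68 and solve.
With h = 16: √16 = 4, so 2f = 68 − 6·4 = 44 and f = 22.
Check: U(22, 16) = 68.

f = 22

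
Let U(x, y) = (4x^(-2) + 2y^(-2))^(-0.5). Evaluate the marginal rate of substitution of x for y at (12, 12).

MRS = 2

For CES with ρ = -2, MRS = (4/2)·(y/x)^3.
At (12, 12): MRS = 2.
So at (12, 12) the consumer would give up 2 units of y for one more unit of x.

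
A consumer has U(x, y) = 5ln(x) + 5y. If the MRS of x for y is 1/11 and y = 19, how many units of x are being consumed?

MU_x = 5/x, MU_y = 5.
MRS = 5/x ÷ 5.
MRS depends only on x: 1/x = 1/11 ⇒ x = 1/(1/11) = 11.

x = 11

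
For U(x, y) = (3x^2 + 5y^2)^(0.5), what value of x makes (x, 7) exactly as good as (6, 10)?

x = 11

U depends on (x, y) only through S = 3x^2 + 5y^2, so equal utility means equal S. At (6, 10): S = 608.
With y = 7: 5·7^2 = 245, so 3x^2 = 608 − 245 = 363, i.e. x^2 = 121.
Hence x = √121 = 11.
Check: U(11, 7) = 24.6577.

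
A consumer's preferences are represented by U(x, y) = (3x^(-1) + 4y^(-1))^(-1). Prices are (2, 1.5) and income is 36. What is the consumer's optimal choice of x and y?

For CES with ρ = -1, MRS = (3/4)·(y/x)^2.
Tangency: set MRS = p_x/p_y = 2/1.5 = 4/3.
So (y/x)^2 = 16/9; taking the square root, y/x = 4/3, i.e. y = (4/3)·x.
Substitute into the budget 2·x + 1.5·y = 36: 4·x = 36, so x* = 9 and y* = (4/3)·9 = 12.

x* = 9, y* = 12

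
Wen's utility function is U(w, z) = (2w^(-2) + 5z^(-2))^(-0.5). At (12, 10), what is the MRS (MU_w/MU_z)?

MRS = 25/108

For CES with ρ = -2, MRS = (2/5)·(z/w)^3.
At (12, 10): MRS = 25/108.
The indifference curve has slope −25/108 at this bundle.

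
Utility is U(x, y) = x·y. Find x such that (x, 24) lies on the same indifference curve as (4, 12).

U(4, 12) = 48.
Set U(x, 24) = 48 and solve.
With y = 24: x = 48/24 = 2.
Check: U(2, 24) = 48.

x = 2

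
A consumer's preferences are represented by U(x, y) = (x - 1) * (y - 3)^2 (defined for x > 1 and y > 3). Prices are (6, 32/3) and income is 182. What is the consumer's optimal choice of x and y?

MU_x = (y−3)^2, MU_y = 2·(x−1)·(y−3).
MRS = (1/2)·(y−3)/(x−1).
Tangency: set MRS = p_x/p_y = 6/(32/3) = 9/16.
So (1/2)·(y − 3)/(x − 1) = 9/16, i.e. (y − 3) = 1.125·(x − 1).
Rewrite the budget in excess-of-subsistence terms: 6·(x − 1) + (32/3)·(y − 3) = 182 − 6·1 − (32/3)·3 = 144.
Substituting, 18·(x − 1) = 144, so x − 1 = 8 and x* = 9.
Then y − 3 = 1.125·8 = 9, so y* = 12.

x* = 9, y* = 12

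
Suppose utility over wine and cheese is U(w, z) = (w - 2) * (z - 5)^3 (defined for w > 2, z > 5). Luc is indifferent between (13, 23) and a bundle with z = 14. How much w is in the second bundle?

U(13, 23) = 64152.
Set U(w, 14) = 64152 and solve.
With z = 14: (14 − 5)^3 = 729, so (w − 2) = 64152/729 = 88.
So w = 2 + 88 = 90.
Check: U(90, 14) = 64152.

w = 90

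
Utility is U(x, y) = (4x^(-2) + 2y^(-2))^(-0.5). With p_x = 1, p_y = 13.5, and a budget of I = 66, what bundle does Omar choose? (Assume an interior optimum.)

For CES with ρ = -2, MRS = (4/2)·(y/x)^3.
Tangency: set MRS = p_x/p_y = 1/13.5 = 2/27.
So (y/x)^3 = 1/27; taking the cube root, y/x = 1/3, i.e. y = (1/3)·x.
Substitute into the budget 1·x + 13.5·y = 66: 5.5·x = 66, so x* = 12 and y* = (1/3)·12 = 4.

x* = 12, y* = 4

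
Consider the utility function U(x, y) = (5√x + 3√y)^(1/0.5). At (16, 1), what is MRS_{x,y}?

MRS = 5/12

For CES with ρ = 0.5, MRS = (5/3)·√(y/x).
At (16, 1): MRS = 5/12.
The indifference curve has slope −5/12 at this bundle.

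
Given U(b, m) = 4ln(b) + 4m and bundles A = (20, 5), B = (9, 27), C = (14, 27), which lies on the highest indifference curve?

Evaluate utility at each bundle:
U(A) = 31.983.
U(B) = 116.789.
U(C) = 118.556.
Highest utility is C, so C ≻ B ≻ A.

Bundle C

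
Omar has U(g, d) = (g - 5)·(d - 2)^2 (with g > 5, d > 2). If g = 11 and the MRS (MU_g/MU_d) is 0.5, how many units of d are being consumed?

d = 8

MU_g = (d−2)^2, MU_d = 2·(g−5)·(d−2).
MRS = (1/2)·(d−2)/(g−5).
Substitute g = 11: MRS = (d − 2)/12. Setting this equal to 0.5 gives d − 2 = 0.5·12 = 6, so d = 8.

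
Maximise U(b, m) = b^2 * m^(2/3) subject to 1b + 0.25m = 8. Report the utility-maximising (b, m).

MU_b = 2·b·m^(2/3) and MU_m = 2/3·b^2·m^(-1/3).
MRS = MU_b/MU_m = (3)·m/b.
Tangency: set MRS = p_b/p_m = 1/0.25 = 4.
So (3)·m/b = 4, i.e. m = (4/3)·b.
Substitute into the budget 1·b + 0.25·m = 8: (4/3)·b = 8, so b* = 6.
Then m* = (4/3)·6 = 8.

b* = 6, m* = 8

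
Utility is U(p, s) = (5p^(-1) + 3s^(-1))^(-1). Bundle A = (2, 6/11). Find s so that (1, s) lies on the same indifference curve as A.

U depends on (p, s) only through S = 5p^(-1) + 3s^(-1), so equal utility means equal S. At (2, 6/11): S = 8.
With p = 1: 5·1^(-1) = 5, so 3s^(-1) = 8 − 5 = 3, i.e. s^(-1) = 1.
Hence s = 1/1 = 1.
Check: U(1, 1) = 0.125.

s = 1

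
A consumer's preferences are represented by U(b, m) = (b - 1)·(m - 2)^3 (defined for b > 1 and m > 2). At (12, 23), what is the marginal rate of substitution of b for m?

MRS = 7/11

MU_b = (m−2)^3, MU_m = 3·(b−1)·(m−2)^2.
MRS = (1/3)·(m−2)/(b−1).
At (12, 23): MRS = 7/11.
The indifference curve has slope −7/11 at this bundle.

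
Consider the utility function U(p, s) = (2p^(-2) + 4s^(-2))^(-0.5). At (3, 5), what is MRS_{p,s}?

For CES with ρ = -2, MRS = (2/4)·(s/p)^3.
At (3, 5): MRS = 125/54.
That is, one extra unit of p is worth 125/54 units of s at the margin.

MRS = 125/54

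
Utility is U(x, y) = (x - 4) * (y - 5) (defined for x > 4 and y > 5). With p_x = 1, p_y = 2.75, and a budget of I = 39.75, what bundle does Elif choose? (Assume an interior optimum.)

MU_x = (y−5), MU_y = (x−4).
MRS = (y−5)/(x−4).
Tangency: set MRS = p_x/p_y = 1/2.75 = 4/11.
So (y − 5)/(x − 4) = 4/11, i.e. (y − 5) = (4/11)·(x − 4).
Rewrite the budget in excess-of-subsistence terms: 1·(x − 4) + 2.75·(y − 5) = 39.75 − 1·4 − 2.75·5 = 22.
Substituting, 2·(x − 4) = 22, so x − 4 = 11 and x* = 15.
Then y − 5 = (4/11)·11 = 4, so y* = 9.

x* = 15, y* = 9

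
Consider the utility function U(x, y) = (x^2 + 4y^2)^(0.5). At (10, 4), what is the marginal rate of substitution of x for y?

For CES with ρ = 2, MRS = (1/4)·(y/x)^(-1).
At (10, 4): MRS = 0.625.
That is, one extra unit of x is worth 0.625 units of y at the margin.

MRS = 0.625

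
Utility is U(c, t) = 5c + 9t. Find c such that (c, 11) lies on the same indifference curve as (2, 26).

c = 29

U(2, 26) = 244.
Set U(c, 11) = 244 and solve.
5c + 9·11 = 244 ⇒ 5c = 145 ⇒ c = 29.
Check: U(29, 11) = 244.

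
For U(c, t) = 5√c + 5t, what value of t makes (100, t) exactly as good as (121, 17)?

t = 18

U(121, 17) = 140.
Set U(100, t) = 140 and solve.
With c = 100: √100 = 10, so 5t = 140 − 5·10 = 90 and t = 18.
Check: U(100, 18) = 140.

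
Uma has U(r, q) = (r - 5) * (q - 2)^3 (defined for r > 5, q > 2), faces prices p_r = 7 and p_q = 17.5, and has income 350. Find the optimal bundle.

MU_r = (q−2)^3, MU_q = 3·(r−5)·(q−2)^2.
MRS = (1/3)·(q−2)/(r−5).
Tangency: set MRS = p_r/p_q = 7/17.5 = 0.4.
So (1/3)·(q − 2)/(r − 5) = 0.4, i.e. (q − 2) = 1.2·(r − 5).
Rewrite the budget in excess-of-subsistence terms: 7·(r − 5) + 17.5·(q − 2) = 350 − 7·5 − 17.5·2 = 280.
Substituting, 28·(r − 5) = 280, so r − 5 = 10 and r* = 15.
Then q − 2 = 1.2·10 = 12, so q* = 14.

r* = 15, q* = 14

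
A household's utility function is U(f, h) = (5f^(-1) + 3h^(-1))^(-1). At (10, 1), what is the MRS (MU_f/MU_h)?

MRS = 1/60

For CES with ρ = -1, MRS = (5/3)·(h/f)^2.
At (10, 1): MRS = 1/60.
The indifference curve has slope −1/60 at this bundle.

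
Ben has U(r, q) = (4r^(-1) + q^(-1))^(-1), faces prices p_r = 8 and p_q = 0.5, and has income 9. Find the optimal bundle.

r* = 1, q* = 2

For CES with ρ = -1, MRS = (4/1)·(q/r)^2.
Tangency: set MRS = p_r/p_q = 8/0.5 = 16.
So (q/r)^2 = 4; taking the square root, q/r = 2, i.e. q = 2·r.
Substitute into the budget 8·r + 0.5·q = 9: 9·r = 9, so r* = 1 and q* = 2·1 = 2.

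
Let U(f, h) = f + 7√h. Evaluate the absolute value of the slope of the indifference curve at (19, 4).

MU_f = 1, MU_h = 7/(2√h).
MRS = 1 ÷ (7/(2√h)).
At (19, 4): MRS = 4/7.
That is, one extra unit of f is worth 4/7 units of h at the margin.

MRS = 4/7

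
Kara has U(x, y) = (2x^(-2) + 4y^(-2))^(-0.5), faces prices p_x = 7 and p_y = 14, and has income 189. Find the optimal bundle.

x* = 9, y* = 9

For CES with ρ = -2, MRS = (2/4)·(y/x)^3.
Tangency: set MRS = p_x/p_y = 7/14 = 0.5.
So (y/x)^3 = 1; taking the cube root, y/x = 1, i.e. y = x.
Substitute into the budget 7·x + 14·y = 189: 21·x = 189, so x* = 9 and y* = 9.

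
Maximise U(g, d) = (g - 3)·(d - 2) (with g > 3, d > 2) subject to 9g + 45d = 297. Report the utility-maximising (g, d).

MU_g = (d−2), MU_d = (g−3).
MRS = (d−2)/(g−3).
Tangency: set MRS = p_g/p_d = 9/45 = 0.2.
So (d − 2)/(g − 3) = 0.2, i.e. (d − 2) = 0.2·(g − 3).
Rewrite the budget in excess-of-subsistence terms: 9·(g − 3) + 45·(d − 2) = 297 − 9·3 − 45·2 = 180.
Substituting, 18·(g − 3) = 180, so g − 3 = 10 and g* = 13.
Then d − 2 = 0.2·10 = 2, so d* = 4.

g* = 13, d* = 4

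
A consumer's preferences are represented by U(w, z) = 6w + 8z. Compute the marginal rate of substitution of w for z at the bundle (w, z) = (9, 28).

MU_w = 6, MU_z = 8, so MRS = 6/8 = 0.75 at every bundle.
At (9, 28): MRS = 0.75.
So at (9, 28) the consumer would give up 0.75 units of z for one more unit of w.

MRS = 0.75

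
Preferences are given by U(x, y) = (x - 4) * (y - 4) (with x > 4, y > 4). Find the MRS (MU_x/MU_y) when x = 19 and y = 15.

MU_x = (y−4), MU_y = (x−4).
MRS = (y−4)/(x−4).
At (19, 15): MRS = 11/15.
So at (19, 15) the consumer would give up 11/15 units of y for one more unit of x.

MRS = 11/15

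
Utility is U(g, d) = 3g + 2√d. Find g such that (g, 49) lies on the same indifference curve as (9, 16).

U(9, 16) = 35.
Set U(g, 49) = 35 and solve.
With d = 49: √49 = 7, so 3g = 35 − 2·7 = 21 and g = 7.
Check: U(7, 49) = 35.

g = 7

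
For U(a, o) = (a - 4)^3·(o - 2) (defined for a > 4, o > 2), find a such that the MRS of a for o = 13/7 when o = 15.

a = 25

MU_a = 3·(a−4)^2·(o−2), MU_o = (a−4)^3.
MRS = (3/1)·(o−2)/(a−4).
Substitute o = 15: MRS = 39/(a − 4). Setting this equal to 13/7 gives a − 4 = 39/(13/7) = 21, so a = 25.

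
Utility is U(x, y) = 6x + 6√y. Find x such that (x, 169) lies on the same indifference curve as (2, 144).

U(2, 144) = 84.
Set U(x, 169) = 84 and solve.
With y = 169: √169 = 13, so 6x = 84 − 6·13 = 6 and x = 1.
Check: U(1, 169) = 84.

x = 1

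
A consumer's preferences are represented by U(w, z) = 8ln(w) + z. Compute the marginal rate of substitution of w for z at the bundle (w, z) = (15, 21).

MU_w = 8/w, MU_z = 1.
MRS = 8/w ÷ 1.
At (15, 21): MRS = 8/15.
The indifference curve has slope −8/15 at this bundle.

MRS = 8/15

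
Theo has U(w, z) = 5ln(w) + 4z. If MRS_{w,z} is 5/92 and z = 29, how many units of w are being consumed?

MU_w = 5/w, MU_z = 4.
MRS = 5/w ÷ 4.
MRS depends only on w: 1.25/w = 5/92 ⇒ w = 1.25/(5/92) = 23.

w = 23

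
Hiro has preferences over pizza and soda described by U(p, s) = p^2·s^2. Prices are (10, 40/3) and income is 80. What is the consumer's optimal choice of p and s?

p* = 4, s* = 3

MU_p = 2·p·s^2 and MU_s = 2·p^2·s.
MRS = MU_p/MU_s = s/p.
Tangency: set MRS = p_p/p_s = 10/(40/3) = 0.75.
So s/p = 0.75, i.e. s = 0.75·p.
Substitute into the budget 10·p + (40/3)·s = 80: 20·p = 80, so p* = 4.
Then s* = 0.75·4 = 3.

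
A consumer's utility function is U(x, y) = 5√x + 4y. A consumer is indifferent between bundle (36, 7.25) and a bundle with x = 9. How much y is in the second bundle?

U(36, 7.25) = 59.
Set U(9, y) = 59 and solve.
With x = 9: √9 = 3, so 4y = 59 − 5·3 = 44 and y = 11.
Check: U(9, 11) = 59.

y = 11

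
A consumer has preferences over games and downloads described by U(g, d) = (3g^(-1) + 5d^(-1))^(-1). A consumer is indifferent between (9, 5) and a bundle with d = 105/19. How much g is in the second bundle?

U depends on (g, d) only through S = 3g^(-1) + 5d^(-1), so equal utility means equal S. At (9, 5): S = 4/3.
With d = 105/19: 5·(105/19)^(-1) = 19/21, so 3g^(-1) = 4/3 − 19/21 = 3/7, i.e. g^(-1) = 1/7.
Hence g = 1/(1/7) = 7.
Check: U(7, 105/19) = 0.75.

g = 7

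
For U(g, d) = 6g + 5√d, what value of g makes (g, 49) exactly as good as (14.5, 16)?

U(14.5, 16) = 107.
Set U(g, 49) = 107 and solve.
With d = 49: √49 = 7, so 6g = 107 − 5·7 = 72 and g = 12.
Check: U(12, 49) = 107.

g = 12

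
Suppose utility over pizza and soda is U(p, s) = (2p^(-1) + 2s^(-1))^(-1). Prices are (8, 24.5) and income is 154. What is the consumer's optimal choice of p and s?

p* = 7, s* = 4

For CES with ρ = -1, MRS = (s/p)^2.
Tangency: set MRS = p_p/p_s = 8/24.5 = 16/49.
So (s/p)^2 = 16/49; taking the square root, s/p = 4/7, i.e. s = (4/7)·p.
Substitute into the budget 8·p + 24.5·s = 154: 22·p = 154, so p* = 7 and s* = (4/7)·7 = 4.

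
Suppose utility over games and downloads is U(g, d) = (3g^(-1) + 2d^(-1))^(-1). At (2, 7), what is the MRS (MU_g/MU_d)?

For CES with ρ = -1, MRS = (3/2)·(d/g)^2.
At (2, 7): MRS = 18.375.
The indifference curve has slope −18.375 at this bundle.

MRS = 18.375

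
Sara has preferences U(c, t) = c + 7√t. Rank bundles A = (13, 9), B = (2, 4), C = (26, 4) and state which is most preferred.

Bundle C

Evaluate utility at each bundle:
U(A) = 34.000.
U(B) = 16.000.
U(C) = 40.000.
Highest utility is C, so C ≻ A ≻ B.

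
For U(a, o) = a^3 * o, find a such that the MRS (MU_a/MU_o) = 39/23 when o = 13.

a = 23

MU_a = 3·a^2·o and MU_o = a^3.
MRS = MU_a/MU_o = (3/1)·o/a.
Substitute o = 13: MRS = 39/a. Setting 39/a = 39/23 gives a = 39/(39/23) = 23.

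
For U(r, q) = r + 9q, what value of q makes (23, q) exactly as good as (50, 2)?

U(50, 2) = 68.
Set U(23, q) = 68 and solve.
23 + 9q = 68 ⇒ 9q = 45 ⇒ q = 5.
Check: U(23, 5) = 68.

q = 5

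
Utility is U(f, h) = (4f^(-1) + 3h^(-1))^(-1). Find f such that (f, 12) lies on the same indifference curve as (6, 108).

U depends on (f, h) only through S = 4f^(-1) + 3h^(-1), so equal utility means equal S. At (6, 108): S = 25/36.
With h = 12: 3·12^(-1) = 0.25, so 4f^(-1) = 25/36 − 0.25 = 4/9, i.e. f^(-1) = 1/9.
Hence f = 1/(1/9) = 9.
Check: U(9, 12) = 1.44.

f = 9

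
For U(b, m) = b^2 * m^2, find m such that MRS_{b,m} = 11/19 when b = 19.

MU_b = 2·b·m^2 and MU_m = 2·b^2·m.
MRS = MU_b/MU_m = m/b.
Substitute b = 19: MRS = m/19. Setting m/19 = 11/19 gives m = (11/19)·19 = 11.

m = 11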